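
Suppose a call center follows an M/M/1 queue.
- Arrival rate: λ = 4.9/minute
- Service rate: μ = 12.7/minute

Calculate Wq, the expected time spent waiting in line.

First, compute utilization: ρ = λ/μ = 4.9/12.7 = 0.3858
For M/M/1: Wq = λ/(μ(μ-λ))
Wq = 4.9/(12.7 × (12.7-4.9))
Wq = 4.9/(12.7 × 7.80)
Wq = 0.04946 minutes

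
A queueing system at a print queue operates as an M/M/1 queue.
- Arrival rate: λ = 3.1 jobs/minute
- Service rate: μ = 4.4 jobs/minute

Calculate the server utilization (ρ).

Server utilization: ρ = λ/μ
ρ = 3.1/4.4 = 0.7045
The server is busy 70.45% of the time.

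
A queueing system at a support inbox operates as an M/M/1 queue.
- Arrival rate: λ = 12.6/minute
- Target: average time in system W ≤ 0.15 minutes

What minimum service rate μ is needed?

For M/M/1: W = 1/(μ-λ)
Need W ≤ 0.15, so 1/(μ-λ) ≤ 0.15
μ - λ ≥ 1/0.15 = 6.6667
μ ≥ 12.6 + 6.6667 = 19.2667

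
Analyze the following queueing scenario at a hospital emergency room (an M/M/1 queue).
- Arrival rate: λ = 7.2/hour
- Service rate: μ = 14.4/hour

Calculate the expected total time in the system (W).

First, compute utilization: ρ = λ/μ = 7.2/14.4 = 0.5000
For M/M/1: W = 1/(μ-λ)
W = 1/(14.4-7.2) = 1/7.20
W = 0.1389 hours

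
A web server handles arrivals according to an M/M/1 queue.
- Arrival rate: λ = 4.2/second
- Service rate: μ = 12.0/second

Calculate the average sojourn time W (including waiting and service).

First, compute utilization: ρ = λ/μ = 4.2/12.0 = 0.3500
For M/M/1: W = 1/(μ-λ)
W = 1/(12.0-4.2) = 1/7.80
W = 0.1282 seconds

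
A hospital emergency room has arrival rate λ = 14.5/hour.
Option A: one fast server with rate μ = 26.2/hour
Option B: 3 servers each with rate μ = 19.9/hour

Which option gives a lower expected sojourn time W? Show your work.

Option A: single server μ = 26.2 (M/M/1)
  ρ_A = 14.5/26.2 = 0.5534
  W_A = 1/(μ-λ) = 1/(26.2-14.5) = 1/11.70 = 0.08547

Option B: 3 servers μ = 19.9 (M/M/3)
  ρ_B = λ/(cμ) = 14.5/(3×19.9) = 0.2429
  Offered load a = λ/μ = cρ = 14.5/19.9 = 0.7286
  P₀ = [ Σₙ₌₀^2 aⁿ/n! + a^3/(3!(1-ρ)) ]⁻¹
  Σ = a^0/0! + a^1/1! + a^2/2! = 1.0000 + 0.7286 + 0.2655 = 1.9941
  a^3/(3!(1-ρ)) = 0.38685/(6 × 0.75712) = 0.08516
  P₀ = 1/(1.9941 + 0.08516) = 0.4809
  Lq = P₀·a^3·ρ / (3!(1-ρ)²) = 0.4809 × 0.3869 × 0.2429 / (6 × 0.5732) = 0.01314
  Wq_B = Lq/λ = 0.013139/14.5 = 0.0009061
  W_B = Wq_B + 1/μ = 0.0009061 + 0.05025 = 0.05116

Since W_B = 0.05116 < W_A = 0.08547, Option B (multiple servers) has the shorter time in system.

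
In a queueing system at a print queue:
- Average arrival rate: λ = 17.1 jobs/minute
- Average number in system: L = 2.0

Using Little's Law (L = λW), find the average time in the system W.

Little's Law: L = λW, so W = L/λ
W = 2.0/17.1 = 0.1170 minutes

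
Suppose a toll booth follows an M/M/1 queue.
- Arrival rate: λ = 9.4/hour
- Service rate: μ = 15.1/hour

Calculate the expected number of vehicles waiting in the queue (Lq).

ρ = λ/μ = 9.4/15.1 = 0.6225
For M/M/1: Lq = λ²/(μ(μ-λ))
Lq = 88.36/(15.1 × 5.70)
Lq = 1.0266 vehicles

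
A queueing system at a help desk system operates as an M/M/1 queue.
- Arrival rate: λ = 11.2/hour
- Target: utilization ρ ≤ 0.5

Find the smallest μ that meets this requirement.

ρ = λ/μ, so μ = λ/ρ
μ ≥ 11.2/0.5 = 22.4000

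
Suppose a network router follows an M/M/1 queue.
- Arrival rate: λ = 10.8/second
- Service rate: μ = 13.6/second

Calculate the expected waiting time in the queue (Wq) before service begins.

First, compute utilization: ρ = λ/μ = 10.8/13.6 = 0.7941
For M/M/1: Wq = λ/(μ(μ-λ))
Wq = 10.8/(13.6 × (13.6-10.8))
Wq = 10.8/(13.6 × 2.80)
Wq = 0.2836 seconds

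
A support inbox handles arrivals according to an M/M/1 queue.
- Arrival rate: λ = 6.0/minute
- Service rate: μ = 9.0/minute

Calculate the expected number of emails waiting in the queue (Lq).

ρ = λ/μ = 6.0/9.0 = 0.6667
For M/M/1: Lq = λ²/(μ(μ-λ))
Lq = 36.00/(9.0 × 3.00)
Lq = 1.3333 emails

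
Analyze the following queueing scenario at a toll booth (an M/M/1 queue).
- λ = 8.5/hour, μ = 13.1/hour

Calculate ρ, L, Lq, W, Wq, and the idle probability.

Step 1: ρ = λ/μ = 8.5/13.1 = 0.6489
Step 2: L = λ/(μ-λ) = 8.5/4.60 = 1.8478
Step 3: Lq = λ²/(μ(μ-λ)) = 72.25/(13.1×4.60) = 1.1990
Step 4: W = 1/(μ-λ) = 1/4.60 = 0.21739
Step 5: Wq = λ/(μ(μ-λ)) = 8.5/(13.1×4.60) = 0.1411
Step 6: P(0) = 1-ρ = 0.3511
Verify: L = λW = 8.5×0.21739 = 1.8478 ✔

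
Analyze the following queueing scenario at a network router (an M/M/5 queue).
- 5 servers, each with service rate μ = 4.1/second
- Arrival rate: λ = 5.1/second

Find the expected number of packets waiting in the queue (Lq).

Traffic intensity: ρ = λ/(cμ) = 5.1/(5×4.1) = 0.2488
Since ρ = 0.2488 < 1, system is stable.
Offered load a = λ/μ = cρ = 5.1/4.1 = 1.2439
P₀ = [ Σₙ₌₀^4 aⁿ/n! + a^5/(5!(1-ρ)) ]⁻¹
Σ = a^0/0! + a^1/1! + a^2/2! + a^3/3! + a^4/4! = 1.0000 + 1.2439 + 0.7736 + 0.3208 + 0.09975 = 3.4381
a^5/(5!(1-ρ)) = 2.9780/(120 × 0.7512) = 0.03304
P₀ = 1/(3.4381 + 0.03304) = 0.2881
Lq = P₀·a^5·ρ / (5!(1-ρ)²) = 0.2881 × 2.9780 × 0.2488 / (120 × 0.5643) = 0.003152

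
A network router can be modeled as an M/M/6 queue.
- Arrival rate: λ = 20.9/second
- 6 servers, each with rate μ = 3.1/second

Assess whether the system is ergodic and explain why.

Stability requires ρ = λ/(cμ) < 1
ρ = 20.9/(6 × 3.1) = 20.9/18.60 = 1.1237
Since 1.1237 ≥ 1, the system is UNSTABLE.
Need c > λ/μ = 20.9/3.1 = 6.74.
Minimum servers needed: c = 7.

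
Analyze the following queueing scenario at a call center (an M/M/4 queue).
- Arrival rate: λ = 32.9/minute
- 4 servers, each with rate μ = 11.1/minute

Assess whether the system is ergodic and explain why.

Stability requires ρ = λ/(cμ) < 1
ρ = 32.9/(4 × 11.1) = 32.9/44.40 = 0.7410
Since 0.7410 < 1, the system is STABLE.
The servers are busy 74.10% of the time.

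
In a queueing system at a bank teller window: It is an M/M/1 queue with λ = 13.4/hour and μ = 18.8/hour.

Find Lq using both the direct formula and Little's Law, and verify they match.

Method 1 (direct): Lq = λ²/(μ(μ-λ)) = 179.56/(18.8 × 5.40) = 1.7687

Method 2 (Little's Law):
W = 1/(μ-λ) = 1/5.40 = 0.185185
Wq = W - 1/μ = 0.185185 - 0.0531915 = 0.13199
Lq = λWq = 13.4 × 0.13199 = 1.7687 ✔ (matches Method 1)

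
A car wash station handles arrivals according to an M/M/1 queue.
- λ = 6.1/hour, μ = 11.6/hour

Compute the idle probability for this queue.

ρ = λ/μ = 6.1/11.6 = 0.5259
P(0) = 1 - ρ = 1 - 0.5259 = 0.4741
The server is idle 47.41% of the time.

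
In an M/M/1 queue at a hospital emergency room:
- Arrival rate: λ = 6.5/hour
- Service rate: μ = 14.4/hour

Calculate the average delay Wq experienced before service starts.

First, compute utilization: ρ = λ/μ = 6.5/14.4 = 0.4514
For M/M/1: Wq = λ/(μ(μ-λ))
Wq = 6.5/(14.4 × (14.4-6.5))
Wq = 6.5/(14.4 × 7.90)
Wq = 0.05714 hours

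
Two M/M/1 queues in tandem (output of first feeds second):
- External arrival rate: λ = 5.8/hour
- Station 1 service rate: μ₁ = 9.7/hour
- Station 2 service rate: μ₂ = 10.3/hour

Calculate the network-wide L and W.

By Jackson's theorem, each station behaves as independent M/M/1.
Station 1: ρ₁ = 5.8/9.7 = 0.5979, L₁ = ρ₁/(1-ρ₁) = λ/(μ₁-λ) = 5.8/3.90 = 1.4872
Station 2: ρ₂ = 5.8/10.3 = 0.5631, L₂ = ρ₂/(1-ρ₂) = λ/(μ₂-λ) = 5.8/4.50 = 1.2889
Total: L = L₁ + L₂ = 1.4872 + 1.2889 = 2.7761
W = L/λ = 2.7761/5.8 = 0.4786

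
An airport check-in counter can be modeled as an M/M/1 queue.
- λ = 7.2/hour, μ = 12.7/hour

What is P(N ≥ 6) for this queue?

ρ = λ/μ = 7.2/12.7 = 0.56693
P(N ≥ n) = ρⁿ
P(N ≥ 6) = 0.56693^6
P(N ≥ 6) = 0.03320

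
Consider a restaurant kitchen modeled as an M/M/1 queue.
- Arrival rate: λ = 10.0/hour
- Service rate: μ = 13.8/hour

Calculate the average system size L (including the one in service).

ρ = λ/μ = 10.0/13.8 = 0.7246
For M/M/1: L = λ/(μ-λ)
L = 10.0/(13.8-10.0) = 10.0/3.80
L = 2.6316 orders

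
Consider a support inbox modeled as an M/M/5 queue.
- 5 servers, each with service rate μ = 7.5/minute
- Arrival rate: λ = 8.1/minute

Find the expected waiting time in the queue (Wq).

Traffic intensity: ρ = λ/(cμ) = 8.1/(5×7.5) = 0.2160
Since ρ = 0.2160 < 1, system is stable.
Offered load a = λ/μ = cρ = 8.1/7.5 = 1.0800
P₀ = [ Σₙ₌₀^4 aⁿ/n! + a^5/(5!(1-ρ)) ]⁻¹
Σ = a^0/0! + a^1/1! + a^2/2! + a^3/3! + a^4/4! = 1.0000 + 1.0800 + 0.58320 + 0.20995 + 0.056687 = 2.9298
a^5/(5!(1-ρ)) = 1.4693/(120 × 0.7840) = 0.01562
P₀ = 1/(2.9298 + 0.01562) = 0.3395
Lq = P₀·a^5·ρ / (5!(1-ρ)²) = 0.3395 × 1.4693 × 0.2160 / (120 × 0.6147) = 0.001461
Wq = Lq/λ = 0.001461/8.1 = 0.0001804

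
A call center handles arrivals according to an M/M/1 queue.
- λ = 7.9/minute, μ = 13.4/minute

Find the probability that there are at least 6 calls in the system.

ρ = λ/μ = 7.9/13.4 = 0.58955
P(N ≥ n) = ρⁿ
P(N ≥ 6) = 0.58955^6
P(N ≥ 6) = 0.04199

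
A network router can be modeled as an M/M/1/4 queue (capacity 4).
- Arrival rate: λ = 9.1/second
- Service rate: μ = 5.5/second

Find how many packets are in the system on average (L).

ρ = λ/μ = 9.1/5.5 = 1.6545
P₀ = (1-ρ)/(1-ρ^(K+1)) = (1-1.6545)/(1-1.6545^5) = -0.6545/-11.3975 = 0.05742
P_K = P₀×ρ^K = 0.05742 × 1.6545^4 = 0.05742 × 7.4932 = 0.4303
L = ρ[1 - (K+1)ρ^K + Kρ^(K+1)] / [(1-ρ)(1-ρ^(K+1))]
L = 1.6545 × (1 - 5×7.4932 + 4×12.3975) / ((1 - 1.6545) × (1 - 12.3975)) = 2.9108 packets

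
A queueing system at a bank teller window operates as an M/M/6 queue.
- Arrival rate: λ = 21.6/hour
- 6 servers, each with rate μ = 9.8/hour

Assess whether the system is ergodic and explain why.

Stability requires ρ = λ/(cμ) < 1
ρ = 21.6/(6 × 9.8) = 21.6/58.80 = 0.3673
Since 0.3673 < 1, the system is STABLE.
The servers are busy 36.73% of the time.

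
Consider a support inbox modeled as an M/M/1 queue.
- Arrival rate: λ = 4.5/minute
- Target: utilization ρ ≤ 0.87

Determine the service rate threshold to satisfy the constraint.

ρ = λ/μ, so μ = λ/ρ
μ ≥ 4.5/0.87 = 5.1724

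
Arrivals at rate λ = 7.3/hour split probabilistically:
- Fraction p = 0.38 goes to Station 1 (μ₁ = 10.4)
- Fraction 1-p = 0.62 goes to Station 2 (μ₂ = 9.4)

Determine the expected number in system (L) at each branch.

Effective rates: λ₁ = 7.3×0.38 = 2.774, λ₂ = 7.3×0.62 = 4.526
Station 1: ρ₁ = 2.774/10.4 = 0.26673, L₁ = ρ₁/(1-ρ₁) = 0.26673/(1-0.26673) = 0.3638
Station 2: ρ₂ = 4.526/9.4 = 0.4815, L₂ = ρ₂/(1-ρ₂) = 0.4815/(1-0.4815) = 0.9286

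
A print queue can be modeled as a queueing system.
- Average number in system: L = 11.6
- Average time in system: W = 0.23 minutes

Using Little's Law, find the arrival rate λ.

Little's Law: L = λW, so λ = L/W
λ = 11.6/0.23 = 50.4348 jobs/minute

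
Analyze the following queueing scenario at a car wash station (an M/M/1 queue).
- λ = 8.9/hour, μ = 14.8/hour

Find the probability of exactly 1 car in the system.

ρ = λ/μ = 8.9/14.8 = 0.6014
P(n) = (1-ρ)ρⁿ
P(1) = (1-0.6014) × 0.6014^1
P(1) = 0.3986 × 0.6014
P(1) = 0.2397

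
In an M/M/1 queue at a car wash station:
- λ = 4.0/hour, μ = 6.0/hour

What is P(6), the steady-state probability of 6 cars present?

ρ = λ/μ = 4.0/6.0 = 0.66667
P(n) = (1-ρ)ρⁿ
P(6) = (1-0.66667) × 0.66667^6
P(6) = 0.3333 × 0.08779
P(6) = 0.02926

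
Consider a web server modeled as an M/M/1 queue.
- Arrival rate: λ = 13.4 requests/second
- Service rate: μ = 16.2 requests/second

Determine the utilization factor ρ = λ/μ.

Server utilization: ρ = λ/μ
ρ = 13.4/16.2 = 0.8272
The server is busy 82.72% of the time.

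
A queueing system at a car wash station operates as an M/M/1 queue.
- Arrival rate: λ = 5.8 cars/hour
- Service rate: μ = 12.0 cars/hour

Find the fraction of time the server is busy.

Server utilization: ρ = λ/μ
ρ = 5.8/12.0 = 0.4833
The server is busy 48.33% of the time.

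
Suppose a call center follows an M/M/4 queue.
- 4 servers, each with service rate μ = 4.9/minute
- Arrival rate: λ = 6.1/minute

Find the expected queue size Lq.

Traffic intensity: ρ = λ/(cμ) = 6.1/(4×4.9) = 0.3112
Since ρ = 0.3112 < 1, system is stable.
Offered load a = λ/μ = cρ = 6.1/4.9 = 1.2449
P₀ = [ Σₙ₌₀^3 aⁿ/n! + a^4/(4!(1-ρ)) ]⁻¹
Σ = a^0/0! + a^1/1! + a^2/2! + a^3/3! = 1.0000 + 1.2449 + 0.77489 + 0.32155 = 3.3413
a^4/(4!(1-ρ)) = 2.4018/(24 × 0.6888) = 0.1453
P₀ = 1/(3.3413 + 0.1453) = 0.2868
Lq = P₀·a^4·ρ / (4!(1-ρ)²) = 0.2868 × 2.4018 × 0.3112 / (24 × 0.4744) = 0.01883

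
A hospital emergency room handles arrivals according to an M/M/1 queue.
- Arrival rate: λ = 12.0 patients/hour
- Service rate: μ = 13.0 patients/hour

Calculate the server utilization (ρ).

Server utilization: ρ = λ/μ
ρ = 12.0/13.0 = 0.9231
The server is busy 92.31% of the time.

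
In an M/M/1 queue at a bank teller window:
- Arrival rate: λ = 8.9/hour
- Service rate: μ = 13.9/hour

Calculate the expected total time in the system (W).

First, compute utilization: ρ = λ/μ = 8.9/13.9 = 0.6403
For M/M/1: W = 1/(μ-λ)
W = 1/(13.9-8.9) = 1/5.00
W = 0.2000 hours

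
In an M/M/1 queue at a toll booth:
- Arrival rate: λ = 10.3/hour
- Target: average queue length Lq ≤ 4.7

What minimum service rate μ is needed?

For M/M/1: Lq = λ²/(μ(μ-λ))
Need Lq ≤ 4.7, i.e. μ(μ-λ) ≥ λ²/4.7
μ² - 10.3μ - 106.09/4.7 ≥ 0  →  μ² - 10.3μ - 22.57234 ≥ 0
Quadratic formula (positive root): μ = [λ + √(λ² + 4×22.57234)]/2
Discriminant: 106.09 + 4×22.57234 = 196.3794, √196.3794 = 14.0135
μ ≥ (10.3 + 14.0135)/2 = 12.1568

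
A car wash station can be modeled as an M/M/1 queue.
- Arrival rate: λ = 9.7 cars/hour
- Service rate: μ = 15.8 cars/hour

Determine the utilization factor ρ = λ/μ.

Server utilization: ρ = λ/μ
ρ = 9.7/15.8 = 0.6139
The server is busy 61.39% of the time.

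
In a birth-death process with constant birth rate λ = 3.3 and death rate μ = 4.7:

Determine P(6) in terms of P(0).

For constant rates: P(n)/P(0) = (λ/μ)^n
P(6)/P(0) = (3.3/4.7)^6 = 0.7021^6 = 0.1198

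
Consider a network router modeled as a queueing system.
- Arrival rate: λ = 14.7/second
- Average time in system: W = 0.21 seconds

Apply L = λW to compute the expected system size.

Little's Law: L = λW
L = 14.7 × 0.21 = 3.0870 packets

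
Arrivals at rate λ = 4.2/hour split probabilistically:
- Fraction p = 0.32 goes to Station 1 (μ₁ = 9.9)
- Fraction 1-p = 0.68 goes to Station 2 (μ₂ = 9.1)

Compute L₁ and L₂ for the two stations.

Effective rates: λ₁ = 4.2×0.32 = 1.344, λ₂ = 4.2×0.68 = 2.856
Station 1: ρ₁ = 1.344/9.9 = 0.1358, L₁ = ρ₁/(1-ρ₁) = 0.1358/(1-0.1358) = 0.1571
Station 2: ρ₂ = 2.856/9.1 = 0.31385, L₂ = ρ₂/(1-ρ₂) = 0.31385/(1-0.31385) = 0.4574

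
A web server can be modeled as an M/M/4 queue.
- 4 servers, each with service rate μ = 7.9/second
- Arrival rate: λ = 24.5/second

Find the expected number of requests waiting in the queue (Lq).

Traffic intensity: ρ = λ/(cμ) = 24.5/(4×7.9) = 0.7753
Since ρ = 0.7753 < 1, system is stable.
Offered load a = λ/μ = cρ = 24.5/7.9 = 3.1013
P₀ = [ Σₙ₌₀^3 aⁿ/n! + a^4/(4!(1-ρ)) ]⁻¹
Σ = a^0/0! + a^1/1! + a^2/2! + a^3/3! = 1.00000 + 3.10127 + 4.80892 + 4.97125 = 13.8814
a^4/(4!(1-ρ)) = 92.5030/(24 × 0.224684) = 17.1543
P₀ = 1/(13.8814 + 17.1543) = 0.03222
Lq = P₀·a^4·ρ / (4!(1-ρ)²) = 0.03222 × 92.5030 × 0.7753 / (24 × 0.05048) = 1.9073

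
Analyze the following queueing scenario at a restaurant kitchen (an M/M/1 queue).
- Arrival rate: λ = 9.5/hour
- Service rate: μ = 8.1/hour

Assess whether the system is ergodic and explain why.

Stability requires ρ = λ/(cμ) < 1
ρ = 9.5/(1 × 8.1) = 9.5/8.10 = 1.1728
Since 1.1728 ≥ 1, the system is UNSTABLE.
Queue grows without bound. Need μ > λ = 9.5.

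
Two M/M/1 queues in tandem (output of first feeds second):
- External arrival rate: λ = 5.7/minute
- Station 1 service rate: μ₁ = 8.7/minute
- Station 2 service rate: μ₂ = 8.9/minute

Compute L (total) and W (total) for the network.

By Jackson's theorem, each station behaves as independent M/M/1.
Station 1: ρ₁ = 5.7/8.7 = 0.6552, L₁ = ρ₁/(1-ρ₁) = λ/(μ₁-λ) = 5.7/3.00 = 1.9000
Station 2: ρ₂ = 5.7/8.9 = 0.6404, L₂ = ρ₂/(1-ρ₂) = λ/(μ₂-λ) = 5.7/3.20 = 1.7812
Total: L = L₁ + L₂ = 1.9000 + 1.7812 = 3.6813
W = L/λ = 3.6813/5.7 = 0.6458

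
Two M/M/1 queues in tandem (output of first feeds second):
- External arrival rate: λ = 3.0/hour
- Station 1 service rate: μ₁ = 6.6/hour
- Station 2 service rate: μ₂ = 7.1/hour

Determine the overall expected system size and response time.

By Jackson's theorem, each station behaves as independent M/M/1.
Station 1: ρ₁ = 3.0/6.6 = 0.4545, L₁ = ρ₁/(1-ρ₁) = λ/(μ₁-λ) = 3.0/3.60 = 0.8333
Station 2: ρ₂ = 3.0/7.1 = 0.4225, L₂ = ρ₂/(1-ρ₂) = λ/(μ₂-λ) = 3.0/4.10 = 0.7317
Total: L = L₁ + L₂ = 0.8333 + 0.7317 = 1.5650
W = L/λ = 1.5650/3.0 = 0.5217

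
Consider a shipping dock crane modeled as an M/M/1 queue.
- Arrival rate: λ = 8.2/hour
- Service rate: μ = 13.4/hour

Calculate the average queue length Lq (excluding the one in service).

ρ = λ/μ = 8.2/13.4 = 0.6119
For M/M/1: Lq = λ²/(μ(μ-λ))
Lq = 67.24/(13.4 × 5.20)
Lq = 0.9650 containers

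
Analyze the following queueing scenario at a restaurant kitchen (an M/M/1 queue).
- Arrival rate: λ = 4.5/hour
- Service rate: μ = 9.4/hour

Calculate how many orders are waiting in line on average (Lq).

ρ = λ/μ = 4.5/9.4 = 0.4787
For M/M/1: Lq = λ²/(μ(μ-λ))
Lq = 20.25/(9.4 × 4.90)
Lq = 0.4396 orders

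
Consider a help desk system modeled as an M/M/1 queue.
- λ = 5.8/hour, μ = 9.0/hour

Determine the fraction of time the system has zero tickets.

ρ = λ/μ = 5.8/9.0 = 0.6444
P(0) = 1 - ρ = 1 - 0.6444 = 0.3556
The server is idle 35.56% of the time.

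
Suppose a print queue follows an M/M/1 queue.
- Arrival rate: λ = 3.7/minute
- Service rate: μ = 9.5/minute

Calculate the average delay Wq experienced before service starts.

First, compute utilization: ρ = λ/μ = 3.7/9.5 = 0.3895
For M/M/1: Wq = λ/(μ(μ-λ))
Wq = 3.7/(9.5 × (9.5-3.7))
Wq = 3.7/(9.5 × 5.80)
Wq = 0.06715 minutes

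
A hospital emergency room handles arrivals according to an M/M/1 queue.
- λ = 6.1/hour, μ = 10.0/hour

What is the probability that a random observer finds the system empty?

ρ = λ/μ = 6.1/10.0 = 0.6100
P(0) = 1 - ρ = 1 - 0.6100 = 0.3900
The server is idle 39.00% of the time.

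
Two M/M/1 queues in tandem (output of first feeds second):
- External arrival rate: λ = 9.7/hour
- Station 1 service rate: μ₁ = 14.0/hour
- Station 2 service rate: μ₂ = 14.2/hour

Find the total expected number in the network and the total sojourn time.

By Jackson's theorem, each station behaves as independent M/M/1.
Station 1: ρ₁ = 9.7/14.0 = 0.6929, L₁ = ρ₁/(1-ρ₁) = λ/(μ₁-λ) = 9.7/4.30 = 2.2558
Station 2: ρ₂ = 9.7/14.2 = 0.6831, L₂ = ρ₂/(1-ρ₂) = λ/(μ₂-λ) = 9.7/4.50 = 2.1556
Total: L = L₁ + L₂ = 2.2558 + 2.1556 = 4.4114
W = L/λ = 4.4114/9.7 = 0.4548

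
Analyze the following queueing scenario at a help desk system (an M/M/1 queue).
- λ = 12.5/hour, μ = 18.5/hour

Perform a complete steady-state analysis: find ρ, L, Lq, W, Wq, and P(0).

Step 1: ρ = λ/μ = 12.5/18.5 = 0.6757
Step 2: L = λ/(μ-λ) = 12.5/6.00 = 2.0833
Step 3: Lq = λ²/(μ(μ-λ)) = 156.25/(18.5×6.00) = 1.4077
Step 4: W = 1/(μ-λ) = 1/6.00 = 0.166667
Step 5: Wq = λ/(μ(μ-λ)) = 12.5/(18.5×6.00) = 0.1126
Step 6: P(0) = 1-ρ = 0.3243
Verify: L = λW = 12.5×0.166667 = 2.0833 ✔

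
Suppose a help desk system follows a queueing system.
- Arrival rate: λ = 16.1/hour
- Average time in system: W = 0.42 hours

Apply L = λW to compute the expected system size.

Little's Law: L = λW
L = 16.1 × 0.42 = 6.7620 tickets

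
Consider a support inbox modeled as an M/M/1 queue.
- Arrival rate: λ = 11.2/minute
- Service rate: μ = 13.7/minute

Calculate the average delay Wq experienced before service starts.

First, compute utilization: ρ = λ/μ = 11.2/13.7 = 0.8175
For M/M/1: Wq = λ/(μ(μ-λ))
Wq = 11.2/(13.7 × (13.7-11.2))
Wq = 11.2/(13.7 × 2.50)
Wq = 0.3270 minutes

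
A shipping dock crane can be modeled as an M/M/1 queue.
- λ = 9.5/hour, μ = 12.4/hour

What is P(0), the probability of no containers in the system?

ρ = λ/μ = 9.5/12.4 = 0.7661
P(0) = 1 - ρ = 1 - 0.7661 = 0.2339
The server is idle 23.39% of the time.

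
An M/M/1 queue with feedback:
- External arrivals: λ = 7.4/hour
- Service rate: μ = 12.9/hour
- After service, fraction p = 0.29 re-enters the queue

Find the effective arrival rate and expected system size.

Effective arrival rate: λ_eff = λ/(1-p) = 7.4/(1-0.29) = 7.4/0.71 = 10.422535
ρ = λ_eff/μ = 10.422535/12.9 = 0.807948
L = ρ/(1-ρ) = 0.807948/(1-0.807948) = 4.2069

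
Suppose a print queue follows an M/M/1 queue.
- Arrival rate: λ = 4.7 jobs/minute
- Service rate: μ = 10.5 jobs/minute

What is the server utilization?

Server utilization: ρ = λ/μ
ρ = 4.7/10.5 = 0.4476
The server is busy 44.76% of the time.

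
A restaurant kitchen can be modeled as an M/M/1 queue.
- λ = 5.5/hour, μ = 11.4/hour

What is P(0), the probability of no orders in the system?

ρ = λ/μ = 5.5/11.4 = 0.4825
P(0) = 1 - ρ = 1 - 0.4825 = 0.5175
The server is idle 51.75% of the time.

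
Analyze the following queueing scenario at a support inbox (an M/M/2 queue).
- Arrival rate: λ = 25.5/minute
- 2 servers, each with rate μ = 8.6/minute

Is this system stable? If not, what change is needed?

Stability requires ρ = λ/(cμ) < 1
ρ = 25.5/(2 × 8.6) = 25.5/17.20 = 1.4826
Since 1.4826 ≥ 1, the system is UNSTABLE.
Need c > λ/μ = 25.5/8.6 = 2.97.
Minimum servers needed: c = 3.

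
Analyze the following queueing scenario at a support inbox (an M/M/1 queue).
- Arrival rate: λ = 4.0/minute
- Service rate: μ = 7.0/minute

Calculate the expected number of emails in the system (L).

ρ = λ/μ = 4.0/7.0 = 0.5714
For M/M/1: L = λ/(μ-λ)
L = 4.0/(7.0-4.0) = 4.0/3.00
L = 1.3333 emails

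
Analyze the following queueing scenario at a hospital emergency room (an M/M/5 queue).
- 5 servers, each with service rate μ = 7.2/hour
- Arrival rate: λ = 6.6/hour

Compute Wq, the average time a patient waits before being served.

Traffic intensity: ρ = λ/(cμ) = 6.6/(5×7.2) = 0.1833
Since ρ = 0.1833 < 1, system is stable.
Offered load a = λ/μ = cρ = 6.6/7.2 = 0.9167
P₀ = [ Σₙ₌₀^4 aⁿ/n! + a^5/(5!(1-ρ)) ]⁻¹
Σ = a^0/0! + a^1/1! + a^2/2! + a^3/3! + a^4/4! = 1.0000 + 0.9167 + 0.4201 + 0.1284 + 0.02942 = 2.4946
a^5/(5!(1-ρ)) = 0.6472/(120 × 0.8167) = 0.006604
P₀ = 1/(2.4946 + 0.006604) = 0.3998
Lq = P₀·a^5·ρ / (5!(1-ρ)²) = 0.39981 × 0.64723 × 0.18333 / (120 × 0.66694) = 0.0005928
Wq = Lq/λ = 0.00059276/6.6 = 0.00008981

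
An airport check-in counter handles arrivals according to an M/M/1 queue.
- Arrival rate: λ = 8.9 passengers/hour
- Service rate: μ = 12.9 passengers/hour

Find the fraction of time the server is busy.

Server utilization: ρ = λ/μ
ρ = 8.9/12.9 = 0.6899
The server is busy 68.99% of the time.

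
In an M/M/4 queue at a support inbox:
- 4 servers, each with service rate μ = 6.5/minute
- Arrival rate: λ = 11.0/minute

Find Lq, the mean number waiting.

Traffic intensity: ρ = λ/(cμ) = 11.0/(4×6.5) = 0.4231
Since ρ = 0.4231 < 1, system is stable.
Offered load a = λ/μ = cρ = 11.0/6.5 = 1.6923
P₀ = [ Σₙ₌₀^3 aⁿ/n! + a^4/(4!(1-ρ)) ]⁻¹
Σ = a^0/0! + a^1/1! + a^2/2! + a^3/3! = 1.00000 + 1.69231 + 1.43195 + 0.807768 = 4.9320
a^4/(4!(1-ρ)) = 8.2020/(24 × 0.5769) = 0.5924
P₀ = 1/(4.9320 + 0.5924) = 0.1810
Lq = P₀·a^4·ρ / (4!(1-ρ)²) = 0.181015 × 8.20195 × 0.423077 / (24 × 0.332840) = 0.07863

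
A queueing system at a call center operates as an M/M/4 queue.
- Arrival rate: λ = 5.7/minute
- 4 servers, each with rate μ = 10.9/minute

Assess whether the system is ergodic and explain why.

Stability requires ρ = λ/(cμ) < 1
ρ = 5.7/(4 × 10.9) = 5.7/43.60 = 0.1307
Since 0.1307 < 1, the system is STABLE.
The servers are busy 13.07% of the time.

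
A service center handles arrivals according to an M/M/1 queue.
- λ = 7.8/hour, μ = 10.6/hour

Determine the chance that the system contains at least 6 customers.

ρ = λ/μ = 7.8/10.6 = 0.73585
P(N ≥ n) = ρⁿ
P(N ≥ 6) = 0.73585^6
P(N ≥ 6) = 0.1588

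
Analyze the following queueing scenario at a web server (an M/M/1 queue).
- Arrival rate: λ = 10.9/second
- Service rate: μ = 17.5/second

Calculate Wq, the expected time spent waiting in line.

First, compute utilization: ρ = λ/μ = 10.9/17.5 = 0.6229
For M/M/1: Wq = λ/(μ(μ-λ))
Wq = 10.9/(17.5 × (17.5-10.9))
Wq = 10.9/(17.5 × 6.60)
Wq = 0.09437 seconds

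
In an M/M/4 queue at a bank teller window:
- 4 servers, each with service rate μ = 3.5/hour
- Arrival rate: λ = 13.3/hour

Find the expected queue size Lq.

Traffic intensity: ρ = λ/(cμ) = 13.3/(4×3.5) = 0.9500
Since ρ = 0.9500 < 1, system is stable.
Offered load a = λ/μ = cρ = 13.3/3.5 = 3.8000
P₀ = [ Σₙ₌₀^3 aⁿ/n! + a^4/(4!(1-ρ)) ]⁻¹
Σ = a^0/0! + a^1/1! + a^2/2! + a^3/3! = 1.0000 + 3.8000 + 7.2200 + 9.1453 = 21.1653
a^4/(4!(1-ρ)) = 208.5136/(24 × 0.05000) = 173.7613
P₀ = 1/(21.1653 + 173.7613) = 0.005130
Lq = P₀·a^4·ρ / (4!(1-ρ)²) = 0.005130134 × 208.5136 × 0.9500000 / (24 × 0.002500000) = 16.9370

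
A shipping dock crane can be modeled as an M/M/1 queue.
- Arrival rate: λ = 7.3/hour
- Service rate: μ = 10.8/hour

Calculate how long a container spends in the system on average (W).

First, compute utilization: ρ = λ/μ = 7.3/10.8 = 0.6759
For M/M/1: W = 1/(μ-λ)
W = 1/(10.8-7.3) = 1/3.50
W = 0.2857 hours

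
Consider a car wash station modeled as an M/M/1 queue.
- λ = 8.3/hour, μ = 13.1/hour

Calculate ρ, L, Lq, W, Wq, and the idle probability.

Step 1: ρ = λ/μ = 8.3/13.1 = 0.6336
Step 2: L = λ/(μ-λ) = 8.3/4.80 = 1.7292
Step 3: Lq = λ²/(μ(μ-λ)) = 68.89/(13.1×4.80) = 1.0956
Step 4: W = 1/(μ-λ) = 1/4.80 = 0.208333
Step 5: Wq = λ/(μ(μ-λ)) = 8.3/(13.1×4.80) = 0.1320
Step 6: P(0) = 1-ρ = 0.3664
Verify: L = λW = 8.3×0.208333 = 1.7292 ✔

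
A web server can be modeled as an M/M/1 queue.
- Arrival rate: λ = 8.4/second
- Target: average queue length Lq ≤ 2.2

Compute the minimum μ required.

For M/M/1: Lq = λ²/(μ(μ-λ))
Need Lq ≤ 2.2, i.e. μ(μ-λ) ≥ λ²/2.2
μ² - 8.4μ - 70.56/2.2 ≥ 0  →  μ² - 8.4μ - 32.07273 ≥ 0
Quadratic formula (positive root): μ = [λ + √(λ² + 4×32.07273)]/2
Discriminant: 70.56 + 4×32.07273 = 198.8509, √198.8509 = 14.10145
μ ≥ (8.4 + 14.10145)/2 = 11.2507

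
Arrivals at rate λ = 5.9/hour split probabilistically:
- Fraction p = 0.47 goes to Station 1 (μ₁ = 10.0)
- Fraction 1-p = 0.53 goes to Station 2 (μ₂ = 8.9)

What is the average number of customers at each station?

Effective rates: λ₁ = 5.9×0.47 = 2.773, λ₂ = 5.9×0.53 = 3.127
Station 1: ρ₁ = 2.773/10.0 = 0.2773, L₁ = ρ₁/(1-ρ₁) = 0.2773/(1-0.2773) = 0.3837
Station 2: ρ₂ = 3.127/8.9 = 0.35135, L₂ = ρ₂/(1-ρ₂) = 0.35135/(1-0.35135) = 0.5417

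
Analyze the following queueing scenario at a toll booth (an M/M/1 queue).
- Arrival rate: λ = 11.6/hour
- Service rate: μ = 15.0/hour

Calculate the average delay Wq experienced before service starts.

First, compute utilization: ρ = λ/μ = 11.6/15.0 = 0.7733
For M/M/1: Wq = λ/(μ(μ-λ))
Wq = 11.6/(15.0 × (15.0-11.6))
Wq = 11.6/(15.0 × 3.40)
Wq = 0.2275 hours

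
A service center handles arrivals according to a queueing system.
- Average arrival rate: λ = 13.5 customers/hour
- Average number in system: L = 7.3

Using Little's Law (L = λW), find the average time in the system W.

Little's Law: L = λW, so W = L/λ
W = 7.3/13.5 = 0.5407 hours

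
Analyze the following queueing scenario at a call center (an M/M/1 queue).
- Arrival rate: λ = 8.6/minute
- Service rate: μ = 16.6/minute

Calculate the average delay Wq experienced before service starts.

First, compute utilization: ρ = λ/μ = 8.6/16.6 = 0.5181
For M/M/1: Wq = λ/(μ(μ-λ))
Wq = 8.6/(16.6 × (16.6-8.6))
Wq = 8.6/(16.6 × 8.00)
Wq = 0.06476 minutes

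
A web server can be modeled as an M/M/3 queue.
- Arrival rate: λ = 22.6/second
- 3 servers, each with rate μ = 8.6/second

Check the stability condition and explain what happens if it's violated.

Stability requires ρ = λ/(cμ) < 1
ρ = 22.6/(3 × 8.6) = 22.6/25.80 = 0.8760
Since 0.8760 < 1, the system is STABLE.
The servers are busy 87.60% of the time.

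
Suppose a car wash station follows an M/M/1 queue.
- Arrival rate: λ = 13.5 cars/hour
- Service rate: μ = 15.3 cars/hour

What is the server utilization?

Server utilization: ρ = λ/μ
ρ = 13.5/15.3 = 0.8824
The server is busy 88.24% of the time.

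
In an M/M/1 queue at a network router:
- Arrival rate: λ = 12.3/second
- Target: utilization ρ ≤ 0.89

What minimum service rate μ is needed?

ρ = λ/μ, so μ = λ/ρ
μ ≥ 12.3/0.89 = 13.8202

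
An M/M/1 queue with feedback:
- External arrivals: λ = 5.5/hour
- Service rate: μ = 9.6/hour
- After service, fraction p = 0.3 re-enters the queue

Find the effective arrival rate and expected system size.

Effective arrival rate: λ_eff = λ/(1-p) = 5.5/(1-0.3) = 5.5/0.70 = 7.85714
ρ = λ_eff/μ = 7.85714/9.6 = 0.818452
L = ρ/(1-ρ) = 0.818452/(1-0.818452) = 4.5082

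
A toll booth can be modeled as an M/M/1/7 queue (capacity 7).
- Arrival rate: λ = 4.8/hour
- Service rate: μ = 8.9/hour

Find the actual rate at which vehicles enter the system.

ρ = λ/μ = 4.8/8.9 = 0.539326
P₀ = (1-ρ)/(1-ρ^(K+1)) = (1-0.539326)/(1-0.539326^8) = 0.4607/0.9928 = 0.4640
P_K = P₀×ρ^K = 0.463995 × 0.539326^7 = 0.463995 × 0.0132727 = 0.006158
λ_eff = λ(1-P_K) = 4.8 × (1 - 0.006158) = 4.8 × 0.99384 = 4.7704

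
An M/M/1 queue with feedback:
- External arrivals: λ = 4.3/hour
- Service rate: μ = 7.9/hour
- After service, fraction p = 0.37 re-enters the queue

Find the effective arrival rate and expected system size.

Effective arrival rate: λ_eff = λ/(1-p) = 4.3/(1-0.37) = 4.3/0.63 = 6.825397
ρ = λ_eff/μ = 6.825397/7.9 = 0.8639743
L = ρ/(1-ρ) = 0.8639743/(1-0.8639743) = 6.3516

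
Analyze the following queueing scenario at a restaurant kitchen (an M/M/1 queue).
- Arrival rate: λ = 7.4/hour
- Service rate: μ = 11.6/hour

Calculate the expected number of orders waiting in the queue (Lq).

ρ = λ/μ = 7.4/11.6 = 0.6379
For M/M/1: Lq = λ²/(μ(μ-λ))
Lq = 54.76/(11.6 × 4.20)
Lq = 1.1240 orders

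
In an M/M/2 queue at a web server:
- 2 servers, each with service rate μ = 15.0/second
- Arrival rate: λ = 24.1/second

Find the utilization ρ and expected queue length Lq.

Traffic intensity: ρ = λ/(cμ) = 24.1/(2×15.0) = 0.8033
Since ρ = 0.8033 < 1, system is stable.
Offered load a = λ/μ = cρ = 24.1/15.0 = 1.6067
P₀ = [ Σₙ₌₀^1 aⁿ/n! + a^2/(2!(1-ρ)) ]⁻¹
Σ = a^0/0! + a^1/1! = 1.0000 + 1.6067 = 2.6067
a^2/(2!(1-ρ)) = 2.5814/(2 × 0.19667) = 6.5628
P₀ = 1/(2.6067 + 6.5628) = 0.1091
Lq = P₀·a^2·ρ / (2!(1-ρ)²) = 0.10906 × 2.5814 × 0.80333 / (2 × 0.038678) = 2.9236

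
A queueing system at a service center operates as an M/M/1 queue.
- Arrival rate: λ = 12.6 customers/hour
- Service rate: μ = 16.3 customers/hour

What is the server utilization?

Server utilization: ρ = λ/μ
ρ = 12.6/16.3 = 0.7730
The server is busy 77.30% of the time.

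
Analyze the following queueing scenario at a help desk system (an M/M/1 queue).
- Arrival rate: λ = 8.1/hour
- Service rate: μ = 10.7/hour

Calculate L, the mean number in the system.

ρ = λ/μ = 8.1/10.7 = 0.7570
For M/M/1: L = λ/(μ-λ)
L = 8.1/(10.7-8.1) = 8.1/2.60
L = 3.1154 tickets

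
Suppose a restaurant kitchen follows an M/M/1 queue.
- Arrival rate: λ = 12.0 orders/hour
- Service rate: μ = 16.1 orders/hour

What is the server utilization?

Server utilization: ρ = λ/μ
ρ = 12.0/16.1 = 0.7453
The server is busy 74.53% of the time.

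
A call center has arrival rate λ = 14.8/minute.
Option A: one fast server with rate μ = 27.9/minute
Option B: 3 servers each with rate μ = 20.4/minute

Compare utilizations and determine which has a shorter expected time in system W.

Option A: single server μ = 27.9 (M/M/1)
  ρ_A = 14.8/27.9 = 0.5305
  W_A = 1/(μ-λ) = 1/(27.9-14.8) = 1/13.10 = 0.07634

Option B: 3 servers μ = 20.4 (M/M/3)
  ρ_B = λ/(cμ) = 14.8/(3×20.4) = 0.2418
  Offered load a = λ/μ = cρ = 14.8/20.4 = 0.7255
  P₀ = [ Σₙ₌₀^2 aⁿ/n! + a^3/(3!(1-ρ)) ]⁻¹
  Σ = a^0/0! + a^1/1! + a^2/2! = 1.0000 + 0.7255 + 0.2632 = 1.9887
  a^3/(3!(1-ρ)) = 0.38185/(6 × 0.75817) = 0.08394
  P₀ = 1/(1.9887 + 0.08394) = 0.4825
  Lq = P₀·a^3·ρ / (3!(1-ρ)²) = 0.4825 × 0.3819 × 0.2418 / (6 × 0.5748) = 0.01292
  Wq_B = Lq/λ = 0.0129183/14.8 = 0.0008729
  W_B = Wq_B + 1/μ = 0.0008729 + 0.04902 = 0.04989

Since W_B = 0.04989 < W_A = 0.07634, Option B (multiple servers) has the shorter time in system.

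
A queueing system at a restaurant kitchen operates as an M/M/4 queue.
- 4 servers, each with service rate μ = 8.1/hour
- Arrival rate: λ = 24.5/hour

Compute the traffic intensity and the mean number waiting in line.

Traffic intensity: ρ = λ/(cμ) = 24.5/(4×8.1) = 0.7562
Since ρ = 0.7562 < 1, system is stable.
Offered load a = λ/μ = cρ = 24.5/8.1 = 3.0247
P₀ = [ Σₙ₌₀^3 aⁿ/n! + a^4/(4!(1-ρ)) ]⁻¹
Σ = a^0/0! + a^1/1! + a^2/2! + a^3/3! = 1.0000 + 3.0247 + 4.5744 + 4.6120 = 13.2111
a^4/(4!(1-ρ)) = 83.6998/(24 × 0.243827) = 14.3031
P₀ = 1/(13.2111 + 14.3031) = 0.03634
Lq = P₀·a^4·ρ / (4!(1-ρ)²) = 0.036345 × 83.6998 × 0.75617 / (24 × 0.059452) = 1.6122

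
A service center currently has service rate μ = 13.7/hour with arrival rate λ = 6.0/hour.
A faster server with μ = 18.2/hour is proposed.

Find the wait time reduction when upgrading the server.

System 1: ρ₁ = 6.0/13.7 = 0.4380, W₁ = 1/(13.7-6.0) = 0.12987
System 2: ρ₂ = 6.0/18.2 = 0.3297, W₂ = 1/(18.2-6.0) = 0.081967
Improvement: (W₁-W₂)/W₁ = (0.12987-0.081967)/0.12987 = 36.89%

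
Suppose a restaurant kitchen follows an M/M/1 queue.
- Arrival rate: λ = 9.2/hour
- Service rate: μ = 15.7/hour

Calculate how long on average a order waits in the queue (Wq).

First, compute utilization: ρ = λ/μ = 9.2/15.7 = 0.5860
For M/M/1: Wq = λ/(μ(μ-λ))
Wq = 9.2/(15.7 × (15.7-9.2))
Wq = 9.2/(15.7 × 6.50)
Wq = 0.09015 hours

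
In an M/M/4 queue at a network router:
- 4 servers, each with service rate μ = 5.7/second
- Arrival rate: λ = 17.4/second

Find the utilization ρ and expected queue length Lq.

Traffic intensity: ρ = λ/(cμ) = 17.4/(4×5.7) = 0.7632
Since ρ = 0.7632 < 1, system is stable.
Offered load a = λ/μ = cρ = 17.4/5.7 = 3.0526
P₀ = [ Σₙ₌₀^3 aⁿ/n! + a^4/(4!(1-ρ)) ]⁻¹
Σ = a^0/0! + a^1/1! + a^2/2! + a^3/3! = 1.0000 + 3.0526 + 4.6593 + 4.7410 = 13.4529
a^4/(4!(1-ρ)) = 86.8356/(24 × 0.236842) = 15.2766
P₀ = 1/(13.4529 + 15.2766) = 0.03481
Lq = P₀·a^4·ρ / (4!(1-ρ)²) = 0.034807 × 86.8356 × 0.76316 / (24 × 0.056094) = 1.7134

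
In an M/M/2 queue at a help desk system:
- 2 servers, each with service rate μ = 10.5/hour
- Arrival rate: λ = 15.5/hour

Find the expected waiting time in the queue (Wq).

Traffic intensity: ρ = λ/(cμ) = 15.5/(2×10.5) = 0.7381
Since ρ = 0.7381 < 1, system is stable.
Offered load a = λ/μ = cρ = 15.5/10.5 = 1.4762
P₀ = [ Σₙ₌₀^1 aⁿ/n! + a^2/(2!(1-ρ)) ]⁻¹
Σ = a^0/0! + a^1/1! = 1.0000 + 1.4762 = 2.4762
a^2/(2!(1-ρ)) = 2.1791/(2 × 0.2619) = 4.1602
P₀ = 1/(2.4762 + 4.1602) = 0.1507
Lq = P₀·a^2·ρ / (2!(1-ρ)²) = 0.15068 × 2.1791 × 0.73810 / (2 × 0.068594) = 1.7666
Wq = Lq/λ = 1.7666/15.5 = 0.1140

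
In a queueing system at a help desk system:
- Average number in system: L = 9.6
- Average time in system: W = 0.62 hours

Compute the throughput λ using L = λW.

Little's Law: L = λW, so λ = L/W
λ = 9.6/0.62 = 15.4839 tickets/hour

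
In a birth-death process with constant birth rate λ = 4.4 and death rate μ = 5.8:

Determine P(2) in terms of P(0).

For constant rates: P(n)/P(0) = (λ/μ)^n
P(2)/P(0) = (4.4/5.8)^2 = 0.7586^2 = 0.5755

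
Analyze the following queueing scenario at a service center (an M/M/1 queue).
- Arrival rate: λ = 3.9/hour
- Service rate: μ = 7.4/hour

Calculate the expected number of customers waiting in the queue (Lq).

ρ = λ/μ = 3.9/7.4 = 0.5270
For M/M/1: Lq = λ²/(μ(μ-λ))
Lq = 15.21/(7.4 × 3.50)
Lq = 0.5873 customers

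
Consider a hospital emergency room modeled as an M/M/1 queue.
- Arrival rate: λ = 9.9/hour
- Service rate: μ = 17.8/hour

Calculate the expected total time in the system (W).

First, compute utilization: ρ = λ/μ = 9.9/17.8 = 0.5562
For M/M/1: W = 1/(μ-λ)
W = 1/(17.8-9.9) = 1/7.90
W = 0.1266 hours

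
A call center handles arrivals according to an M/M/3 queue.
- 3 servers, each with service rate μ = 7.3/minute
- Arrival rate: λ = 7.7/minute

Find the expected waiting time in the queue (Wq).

Traffic intensity: ρ = λ/(cμ) = 7.7/(3×7.3) = 0.3516
Since ρ = 0.3516 < 1, system is stable.
Offered load a = λ/μ = cρ = 7.7/7.3 = 1.0548
P₀ = [ Σₙ₌₀^2 aⁿ/n! + a^3/(3!(1-ρ)) ]⁻¹
Σ = a^0/0! + a^1/1! + a^2/2! = 1.0000 + 1.0548 + 0.5563 = 2.6111
a^3/(3!(1-ρ)) = 1.1736/(6 × 0.6484) = 0.3017
P₀ = 1/(2.6111 + 0.3017) = 0.3433
Lq = P₀·a^3·ρ / (3!(1-ρ)²) = 0.3433 × 1.1736 × 0.3516 / (6 × 0.4204) = 0.05616
Wq = Lq/λ = 0.056158/7.7 = 0.007293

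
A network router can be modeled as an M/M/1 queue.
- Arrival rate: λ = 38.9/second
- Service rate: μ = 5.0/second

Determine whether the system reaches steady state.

Stability requires ρ = λ/(cμ) < 1
ρ = 38.9/(1 × 5.0) = 38.9/5.00 = 7.7800
Since 7.7800 ≥ 1, the system is UNSTABLE.
Queue grows without bound. Need μ > λ = 38.9.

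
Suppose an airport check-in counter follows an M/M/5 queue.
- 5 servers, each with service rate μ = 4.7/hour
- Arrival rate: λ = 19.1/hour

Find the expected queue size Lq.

Traffic intensity: ρ = λ/(cμ) = 19.1/(5×4.7) = 0.8128
Since ρ = 0.8128 < 1, system is stable.
Offered load a = λ/μ = cρ = 19.1/4.7 = 4.0638
P₀ = [ Σₙ₌₀^4 aⁿ/n! + a^5/(5!(1-ρ)) ]⁻¹
Σ = a^0/0! + a^1/1! + a^2/2! + a^3/3! + a^4/4! = 1.0000 + 4.0638 + 8.2574 + 11.1855 + 11.3640 = 35.8707
a^5/(5!(1-ρ)) = 1108.3516/(120 × 0.18723404) = 49.3300
P₀ = 1/(35.8707 + 49.3300) = 0.01174
Lq = P₀·a^5·ρ / (5!(1-ρ)²) = 0.011737 × 1108.3516 × 0.81277 / (120 × 0.035057) = 2.5133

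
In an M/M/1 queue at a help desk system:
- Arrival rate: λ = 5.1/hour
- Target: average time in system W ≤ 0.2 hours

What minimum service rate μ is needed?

For M/M/1: W = 1/(μ-λ)
Need W ≤ 0.2, so 1/(μ-λ) ≤ 0.2
μ - λ ≥ 1/0.2 = 5.0000
μ ≥ 5.1 + 5.0000 = 10.1000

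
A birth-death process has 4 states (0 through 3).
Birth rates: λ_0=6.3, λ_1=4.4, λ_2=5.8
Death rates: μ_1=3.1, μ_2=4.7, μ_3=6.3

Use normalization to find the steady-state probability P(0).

Ratios P(n)/P(0) = (λ₀···λₙ₋₁)/(μ₁···μₙ):
P(1)/P(0) = (6.3)/(3.1) = 2.0323
P(2)/P(0) = (6.3×4.4)/(3.1×4.7) = 1.9025
P(3)/P(0) = (6.3×4.4×5.8)/(3.1×4.7×6.3) = 1.7515

Normalization: ∑ P(n) = 1
P(0) × (1.0000 + 2.0323 + 1.9025 + 1.7515) = 1
P(0) × 6.6863 = 1
P(0) = 1/6.6863 = 0.1496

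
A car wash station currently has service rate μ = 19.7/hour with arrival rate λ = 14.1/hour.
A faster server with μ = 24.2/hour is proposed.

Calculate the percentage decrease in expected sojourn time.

System 1: ρ₁ = 14.1/19.7 = 0.7157, W₁ = 1/(19.7-14.1) = 0.17857
System 2: ρ₂ = 14.1/24.2 = 0.5826, W₂ = 1/(24.2-14.1) = 0.099010
Improvement: (W₁-W₂)/W₁ = (0.17857-0.099010)/0.17857 = 44.55%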